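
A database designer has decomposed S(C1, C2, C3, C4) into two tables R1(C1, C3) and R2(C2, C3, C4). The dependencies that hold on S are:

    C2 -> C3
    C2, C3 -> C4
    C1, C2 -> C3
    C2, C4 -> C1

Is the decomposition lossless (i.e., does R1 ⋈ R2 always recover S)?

No

Common attributes: R1 ∩ R2 = {C3}.
No dependency enlarges {C3}, so (C3)⁺ = {C3}.
The closure contains neither all of R1 = {C1, C3} nor all of R2 = {C2, C3, C4}, so the common attributes are not a superkey of either fragment. The join is lossy.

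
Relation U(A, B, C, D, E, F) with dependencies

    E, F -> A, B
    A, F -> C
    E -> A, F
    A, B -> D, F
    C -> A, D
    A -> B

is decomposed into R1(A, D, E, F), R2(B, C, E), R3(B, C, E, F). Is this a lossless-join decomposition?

Yes

Chase test. Columns are A, B, C, D, E, F; row i has aⱼ where attribute j ∈ Ri, else bᵢⱼ.
Initial tableau (one row per fragment):
  row 1: a1 b12 b13 a4 a5 a6
  row 2: b21 a2 a3 b24 a5 b26
  row 3: b31 a2 a3 b34 a5 a6
Rows 1 and 3 agree on E, F; apply E, F→A, B and equate their A, B entries.
Rows 1 and 3 agree on A, F; apply A, F→C and equate their C entries.
Rows 1 and 2 agree on E; apply E→A, F and equate their A, F entries.
Rows 1 and 2 agree on A, B; apply A, B→D, F and equate their D, F entries.
Rows 1 and 3 agree on A, B; apply A, B→D, F and equate their D, F entries.
Row 1 is now all distinguished symbols — the join is lossless.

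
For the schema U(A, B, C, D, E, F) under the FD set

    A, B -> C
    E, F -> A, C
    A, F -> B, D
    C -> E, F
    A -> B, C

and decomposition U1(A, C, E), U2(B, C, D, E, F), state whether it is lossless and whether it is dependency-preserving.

lossless and dependency-preserving

Lossless test: (C, E)⁺ = {A, B, C, D, E, F}, which contains all of one fragment — lossless.
Dependency preservation: A, B → C; E, F → A, C; A, F → B, D; A → B, C are not contained in any single fragment, but the restricted closure of each left-hand side across the fragments still reaches the right-hand side; the remaining FDs each lie inside some fragment. All dependencies are preserved.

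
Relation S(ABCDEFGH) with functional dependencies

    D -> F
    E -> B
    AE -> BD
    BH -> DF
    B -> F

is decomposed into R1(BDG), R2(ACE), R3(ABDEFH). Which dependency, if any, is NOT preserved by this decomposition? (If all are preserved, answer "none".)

none

D → F lies within R3.
E → B lies within R3.
AE → BD lies within R3.
BH → DF lies within R3.
B → F lies within R3.
Every dependency is enforceable on the fragments, so the decomposition is dependency-preserving.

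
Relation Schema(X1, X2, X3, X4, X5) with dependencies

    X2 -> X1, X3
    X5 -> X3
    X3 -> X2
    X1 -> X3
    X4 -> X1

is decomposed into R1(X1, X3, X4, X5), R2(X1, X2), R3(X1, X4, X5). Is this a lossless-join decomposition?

Yes

Chase test. Columns are X1, X2, X3, X4, X5; row i has aⱼ where attribute j ∈ Ri, else bᵢⱼ.
Initial tableau (one row per fragment):
  row 1: a1 b12 a3 a4 a5
  row 2: a1 a2 b23 b24 b25
  row 3: a1 b32 b33 a4 a5
Rows 1 and 3 agree on X5; apply X5→X3 and equate their X3 entries.
Rows 1 and 3 agree on X3; apply X3→X2 and equate their X2 entries.
Rows 1 and 2 agree on X1; apply X1→X3 and equate their X3 entries.
Rows 1 and 2 agree on X3; apply X3→X2 and equate their X2 entries.
Row 1 is now all distinguished symbols — the join is lossless.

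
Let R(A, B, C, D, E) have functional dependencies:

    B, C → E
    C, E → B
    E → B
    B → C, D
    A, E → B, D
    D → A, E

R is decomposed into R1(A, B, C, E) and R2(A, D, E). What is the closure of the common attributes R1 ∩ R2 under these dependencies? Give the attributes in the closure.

A, B, C, D, E

R1 ∩ R2 = {A, E}.
E → B applies, adding B
B → C, D applies, adding C, D
Closure: {A, B, C, D, E}.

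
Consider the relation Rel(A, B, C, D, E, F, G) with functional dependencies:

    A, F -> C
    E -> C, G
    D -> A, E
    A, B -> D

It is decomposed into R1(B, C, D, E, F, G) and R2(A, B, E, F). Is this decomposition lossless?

Common attributes: R1 ∩ R2 = {B, E, F}.
Closure of {B, E, F}: E → C, G applies, adding C, G. So (B, E, F)⁺ = {B, C, E, F, G}.
The closure contains neither all of R1 = {B, C, D, E, F, G} nor all of R2 = {A, B, E, F}, so the common attributes are not a superkey of either fragment. The join is lossy.

No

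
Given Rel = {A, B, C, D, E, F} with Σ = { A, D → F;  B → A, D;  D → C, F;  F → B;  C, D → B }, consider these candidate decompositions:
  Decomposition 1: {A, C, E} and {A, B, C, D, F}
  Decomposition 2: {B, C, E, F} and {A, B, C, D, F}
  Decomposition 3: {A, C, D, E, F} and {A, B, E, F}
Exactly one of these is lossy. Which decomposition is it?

Decomposition 1

Decomposition 1: common = {A, C}, closure = {A, C} → lossy.
Decomposition 2: common = {B, C, F}, closure = {A, B, C, D, F} → lossless.
Decomposition 3: common = {A, E, F}, closure = {A, B, C, D, E, F} → lossless.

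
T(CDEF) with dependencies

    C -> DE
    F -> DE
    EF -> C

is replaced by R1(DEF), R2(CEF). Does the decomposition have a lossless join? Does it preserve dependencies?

lossless but not dependency-preserving

Lossless test: (EF)⁺ = {CDEF}, which contains all of one fragment — lossless.
Dependency preservation: the restricted closure of {C} across the fragments never reaches {DE}, so C → DE cannot be enforced without a join — not preserved.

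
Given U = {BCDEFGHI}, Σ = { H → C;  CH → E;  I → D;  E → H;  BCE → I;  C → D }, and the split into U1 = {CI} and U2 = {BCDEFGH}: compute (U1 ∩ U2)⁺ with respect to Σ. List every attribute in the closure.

CD

U1 ∩ U2 = {C}.
C → D applies, adding D
Closure: {CD}.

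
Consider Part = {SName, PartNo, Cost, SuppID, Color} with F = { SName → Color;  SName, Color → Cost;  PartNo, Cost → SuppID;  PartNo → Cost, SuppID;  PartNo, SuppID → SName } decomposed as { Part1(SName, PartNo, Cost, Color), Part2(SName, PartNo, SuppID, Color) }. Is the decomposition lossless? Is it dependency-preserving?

lossless and dependency-preserving

Lossless test: (SName, PartNo, Color)⁺ = {SName, PartNo, Cost, SuppID, Color}, which contains all of one fragment — lossless.
Dependency preservation: PartNo, Cost → SuppID; PartNo → Cost, SuppID are not contained in any single fragment, but the restricted closure of each left-hand side across the fragments still reaches the right-hand side; the remaining FDs each lie inside some fragment. All dependencies are preserved.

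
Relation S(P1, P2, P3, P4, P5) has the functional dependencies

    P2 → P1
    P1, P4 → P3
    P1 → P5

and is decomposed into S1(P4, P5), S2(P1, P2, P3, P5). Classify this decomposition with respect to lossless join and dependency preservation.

Lossless test: (P5)⁺ = {P5}, which is a superkey of neither fragment — lossy.
Dependency preservation: the restricted closure of {P1, P4} across the fragments never reaches {P3}, so P1, P4 → P3 cannot be enforced without a join — not preserved.

lossy and not dependency-preserving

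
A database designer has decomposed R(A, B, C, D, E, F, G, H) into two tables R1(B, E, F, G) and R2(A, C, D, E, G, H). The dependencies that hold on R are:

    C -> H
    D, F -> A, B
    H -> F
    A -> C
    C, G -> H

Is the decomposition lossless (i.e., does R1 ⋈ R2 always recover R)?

Common attributes: R1 ∩ R2 = {E, G}.
No dependency enlarges {E, G}, so (E, G)⁺ = {E, G}.
The closure contains neither all of R1 = {B, E, F, G} nor all of R2 = {A, C, D, E, G, H}, so the common attributes are not a superkey of either fragment. The join is lossy.

No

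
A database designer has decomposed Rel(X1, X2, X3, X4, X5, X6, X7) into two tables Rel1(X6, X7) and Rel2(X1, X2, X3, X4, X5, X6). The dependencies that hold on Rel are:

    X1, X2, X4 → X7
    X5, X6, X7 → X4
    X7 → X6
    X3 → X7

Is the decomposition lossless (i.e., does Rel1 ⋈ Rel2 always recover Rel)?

No

Common attributes: Rel1 ∩ Rel2 = {X6}.
No dependency enlarges {X6}, so (X6)⁺ = {X6}.
The closure contains neither all of Rel1 = {X6, X7} nor all of Rel2 = {X1, X2, X3, X4, X5, X6}, so the common attributes are not a superkey of either fragment. The join is lossy.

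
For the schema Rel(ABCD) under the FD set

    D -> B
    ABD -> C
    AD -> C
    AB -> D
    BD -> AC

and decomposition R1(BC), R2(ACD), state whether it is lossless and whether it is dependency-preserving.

Lossless test: (C)⁺ = {C}, which is a superkey of neither fragment — lossy.
Dependency preservation: the restricted closure of {D} across the fragments never reaches {B}, so D → B cannot be enforced without a join — not preserved.

lossy and not dependency-preserving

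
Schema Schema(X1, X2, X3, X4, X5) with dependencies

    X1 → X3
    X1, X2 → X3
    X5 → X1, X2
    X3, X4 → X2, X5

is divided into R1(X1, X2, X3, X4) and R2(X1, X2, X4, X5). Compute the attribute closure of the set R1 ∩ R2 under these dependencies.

X1, X2, X3, X4, X5

R1 ∩ R2 = {X1, X2, X4}.
X1 → X3 applies, adding X3
X3, X4 → X2, X5 applies, adding X5
Closure: {X1, X2, X3, X4, X5}.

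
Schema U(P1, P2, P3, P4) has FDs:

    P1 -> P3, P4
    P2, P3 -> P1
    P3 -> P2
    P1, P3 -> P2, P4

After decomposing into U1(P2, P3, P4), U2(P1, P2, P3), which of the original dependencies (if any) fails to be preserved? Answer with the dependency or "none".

P1 → P3, P4: restricted closure across fragments reaches P3, P4.
P2, P3 → P1 lies within U2.
P3 → P2 lies within U1.
P1, P3 → P2, P4: restricted closure across fragments reaches P2, P4.
Every dependency is enforceable on the fragments, so the decomposition is dependency-preserving.

none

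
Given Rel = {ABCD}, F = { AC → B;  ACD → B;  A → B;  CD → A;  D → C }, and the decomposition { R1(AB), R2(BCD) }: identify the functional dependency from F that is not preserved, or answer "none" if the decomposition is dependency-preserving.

CD → A

Check CD → A: no single fragment contains all of {ACD}, and the restricted closure of {CD} across the fragments never reaches {A}.
AC → B is preserved.
ACD → B is preserved.
A → B is preserved.
D → C is preserved.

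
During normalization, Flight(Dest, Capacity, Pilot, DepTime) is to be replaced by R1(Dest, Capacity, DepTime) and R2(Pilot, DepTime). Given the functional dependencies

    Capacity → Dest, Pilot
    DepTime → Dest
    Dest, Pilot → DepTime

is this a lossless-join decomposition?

Common attributes: R1 ∩ R2 = {DepTime}.
Closure of {DepTime}: DepTime → Dest applies, adding Dest. So (DepTime)⁺ = {Dest, DepTime}.
The closure contains neither all of R1 = {Dest, Capacity, DepTime} nor all of R2 = {Pilot, DepTime}, so the common attributes are not a superkey of either fragment. The join is lossy.

No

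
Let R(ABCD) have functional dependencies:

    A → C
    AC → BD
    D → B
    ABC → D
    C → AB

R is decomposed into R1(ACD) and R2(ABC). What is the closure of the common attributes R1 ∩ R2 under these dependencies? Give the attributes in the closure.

R1 ∩ R2 = {AC}.
AC → BD applies, adding BD
Closure: {ABCD}.

ABCD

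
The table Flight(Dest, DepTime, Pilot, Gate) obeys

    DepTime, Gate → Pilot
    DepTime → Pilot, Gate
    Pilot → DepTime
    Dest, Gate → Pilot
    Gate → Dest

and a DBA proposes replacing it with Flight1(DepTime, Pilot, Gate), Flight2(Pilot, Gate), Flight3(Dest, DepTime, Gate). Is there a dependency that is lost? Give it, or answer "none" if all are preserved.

DepTime, Gate → Pilot lies within Flight1.
DepTime → Pilot, Gate lies within Flight1.
Pilot → DepTime lies within Flight1.
Dest, Gate → Pilot: restricted closure across fragments reaches Pilot.
Gate → Dest lies within Flight3.
Every dependency is enforceable on the fragments, so the decomposition is dependency-preserving.

none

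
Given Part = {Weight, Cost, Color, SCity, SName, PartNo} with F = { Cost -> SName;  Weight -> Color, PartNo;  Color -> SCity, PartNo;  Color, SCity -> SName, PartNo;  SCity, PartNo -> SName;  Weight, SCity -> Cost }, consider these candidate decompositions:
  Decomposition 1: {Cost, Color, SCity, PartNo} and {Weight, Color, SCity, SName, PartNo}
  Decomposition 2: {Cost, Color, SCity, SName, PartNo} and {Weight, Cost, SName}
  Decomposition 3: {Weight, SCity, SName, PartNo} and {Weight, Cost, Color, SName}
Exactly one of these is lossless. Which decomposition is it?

Decomposition 3

Decomposition 1: common = {Color, SCity, PartNo}, closure = {Color, SCity, SName, PartNo} → lossy.
Decomposition 2: common = {Cost, SName}, closure = {Cost, SName} → lossy.
Decomposition 3: common = {Weight, SName}, closure = {Weight, Cost, Color, SCity, SName, PartNo} → lossless.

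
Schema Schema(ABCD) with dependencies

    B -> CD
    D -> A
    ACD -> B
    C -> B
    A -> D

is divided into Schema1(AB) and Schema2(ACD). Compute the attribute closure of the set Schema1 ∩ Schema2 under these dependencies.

AD

Schema1 ∩ Schema2 = {A}.
A → D applies, adding D
Closure: {AD}.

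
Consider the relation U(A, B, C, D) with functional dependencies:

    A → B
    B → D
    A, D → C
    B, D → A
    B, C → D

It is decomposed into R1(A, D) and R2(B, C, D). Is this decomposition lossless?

Common attributes: R1 ∩ R2 = {D}.
No dependency enlarges {D}, so (D)⁺ = {D}.
The closure contains neither all of R1 = {A, D} nor all of R2 = {B, C, D}, so the common attributes are not a superkey of either fragment. The join is lossy.

No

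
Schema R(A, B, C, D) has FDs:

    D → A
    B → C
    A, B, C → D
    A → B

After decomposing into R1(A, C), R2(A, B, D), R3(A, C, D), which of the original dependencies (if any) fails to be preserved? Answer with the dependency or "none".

B → C

Check B → C: no single fragment contains all of {B, C}, and the restricted closure of {B} across the fragments never reaches {C}.
D → A is preserved.
A, B, C → D is preserved.
A → B is preserved.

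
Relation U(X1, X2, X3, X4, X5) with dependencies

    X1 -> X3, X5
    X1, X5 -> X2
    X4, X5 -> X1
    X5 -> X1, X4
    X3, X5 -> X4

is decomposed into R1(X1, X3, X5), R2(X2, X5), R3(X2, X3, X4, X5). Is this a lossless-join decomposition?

Yes

Chase test. Columns are X1, X2, X3, X4, X5; row i has aⱼ where attribute j ∈ Ri, else bᵢⱼ.
Initial tableau (one row per fragment):
  row 1: a1 b12 a3 b14 a5
  row 2: b21 a2 b23 b24 a5
  row 3: b31 a2 a3 a4 a5
Rows 1 and 2 agree on X5; apply X5→X1, X4 and equate their X1, X4 entries.
Rows 1 and 3 agree on X5; apply X5→X1, X4 and equate their X1, X4 entries.
Rows 1 and 2 agree on X1; apply X1→X3, X5 and equate their X3, X5 entries.
Rows 1 and 2 agree on X1, X5; apply X1, X5→X2 and equate their X2 entries.
Row 1 is now all distinguished symbols — the join is lossless.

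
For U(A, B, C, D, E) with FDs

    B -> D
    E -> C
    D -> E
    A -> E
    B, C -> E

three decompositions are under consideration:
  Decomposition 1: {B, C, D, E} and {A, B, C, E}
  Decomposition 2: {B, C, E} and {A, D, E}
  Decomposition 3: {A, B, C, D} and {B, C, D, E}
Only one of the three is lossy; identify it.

Decomposition 1: common = {B, C, E}, closure = {B, C, D, E} → lossless.
Decomposition 2: common = {E}, closure = {C, E} → lossy.
Decomposition 3: common = {B, C, D}, closure = {B, C, D, E} → lossless.

Decomposition 2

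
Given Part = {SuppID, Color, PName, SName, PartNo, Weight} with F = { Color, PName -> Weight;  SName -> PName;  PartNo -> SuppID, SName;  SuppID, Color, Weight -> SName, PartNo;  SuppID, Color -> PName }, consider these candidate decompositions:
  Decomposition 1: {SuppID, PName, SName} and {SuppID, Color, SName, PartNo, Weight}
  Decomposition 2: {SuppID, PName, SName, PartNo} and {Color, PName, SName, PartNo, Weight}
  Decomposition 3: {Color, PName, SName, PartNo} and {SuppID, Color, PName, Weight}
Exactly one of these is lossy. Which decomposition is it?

Decomposition 1: common = {SuppID, SName}, closure = {SuppID, PName, SName} → lossless.
Decomposition 2: common = {PName, SName, PartNo}, closure = {SuppID, PName, SName, PartNo} → lossless.
Decomposition 3: common = {Color, PName}, closure = {Color, PName, Weight} → lossy.

Decomposition 3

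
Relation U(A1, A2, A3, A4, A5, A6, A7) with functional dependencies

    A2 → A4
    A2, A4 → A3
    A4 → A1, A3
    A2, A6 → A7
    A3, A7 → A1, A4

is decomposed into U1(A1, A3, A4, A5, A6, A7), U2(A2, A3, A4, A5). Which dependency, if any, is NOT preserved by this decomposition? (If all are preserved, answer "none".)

A2, A6 → A7

Check A2, A6 → A7: no single fragment contains all of {A2, A6, A7}, and the restricted closure of {A2, A6} across the fragments never reaches {A7}.
A2 → A4 is preserved.
A2, A4 → A3 is preserved.
A4 → A1, A3 is preserved.
A3, A7 → A1, A4 is preserved.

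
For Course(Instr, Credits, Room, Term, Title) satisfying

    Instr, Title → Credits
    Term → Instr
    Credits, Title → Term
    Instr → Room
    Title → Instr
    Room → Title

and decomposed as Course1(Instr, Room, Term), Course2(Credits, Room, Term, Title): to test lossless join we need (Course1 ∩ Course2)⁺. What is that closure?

Course1 ∩ Course2 = {Room, Term}.
Term → Instr applies, adding Instr
Room → Title applies, adding Title
Instr, Title → Credits applies, adding Credits
Closure: {Instr, Credits, Room, Term, Title}.

Instr, Credits, Room, Term, Title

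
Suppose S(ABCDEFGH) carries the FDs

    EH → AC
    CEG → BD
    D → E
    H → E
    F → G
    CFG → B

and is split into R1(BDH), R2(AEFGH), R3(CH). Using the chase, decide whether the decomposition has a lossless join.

Chase test. Columns are ABCDEFGH; row i has aⱼ where attribute j ∈ Ri, else bᵢⱼ.
Initial tableau (one row per fragment):
  row 1: b11 a2 b13 a4 b15 b16 b17 a8
  row 2: a1 b22 b23 b24 a5 a6 a7 a8
  row 3: b31 b32 a3 b34 b35 b36 b37 a8
Rows 1 and 2 agree on H; apply H→E and equate their E entries.
Rows 1 and 3 agree on H; apply H→E and equate their E entries.
Rows 1 and 2 agree on EH; apply EH→AC and equate their AC entries.
Rows 1 and 3 agree on EH; apply EH→AC and equate their AC entries.
No row becomes fully distinguished — the join is lossy.

No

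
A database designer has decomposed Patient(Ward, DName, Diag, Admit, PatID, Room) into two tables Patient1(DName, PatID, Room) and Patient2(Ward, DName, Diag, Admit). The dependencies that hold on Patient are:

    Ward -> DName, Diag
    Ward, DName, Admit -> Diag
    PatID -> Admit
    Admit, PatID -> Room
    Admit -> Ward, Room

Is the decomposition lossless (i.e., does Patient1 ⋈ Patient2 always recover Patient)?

Common attributes: Patient1 ∩ Patient2 = {DName}.
No dependency enlarges {DName}, so (DName)⁺ = {DName}.
The closure contains neither all of Patient1 = {DName, PatID, Room} nor all of Patient2 = {Ward, DName, Diag, Admit}, so the common attributes are not a superkey of either fragment. The join is lossy.

No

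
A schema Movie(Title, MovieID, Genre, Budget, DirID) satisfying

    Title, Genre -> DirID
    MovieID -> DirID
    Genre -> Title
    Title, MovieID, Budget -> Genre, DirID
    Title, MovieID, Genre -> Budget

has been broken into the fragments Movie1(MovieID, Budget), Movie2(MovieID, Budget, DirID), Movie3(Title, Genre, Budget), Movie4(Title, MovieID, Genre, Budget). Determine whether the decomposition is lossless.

Yes

Chase test. Columns are Title, MovieID, Genre, Budget, DirID; row i has aⱼ where attribute j ∈ Moviei, else bᵢⱼ.
Initial tableau (one row per fragment):
  row 1: b11 a2 b13 a4 b15
  row 2: b21 a2 b23 a4 a5
  row 3: a1 b32 a3 a4 b35
  row 4: a1 a2 a3 a4 b45
Rows 3 and 4 agree on Title, Genre; apply Title, Genre→DirID and equate their DirID entries.
Rows 1 and 2 agree on MovieID; apply MovieID→DirID and equate their DirID entries.
Rows 1 and 4 agree on MovieID; apply MovieID→DirID and equate their DirID entries.
Row 4 is now all distinguished symbols — the join is lossless.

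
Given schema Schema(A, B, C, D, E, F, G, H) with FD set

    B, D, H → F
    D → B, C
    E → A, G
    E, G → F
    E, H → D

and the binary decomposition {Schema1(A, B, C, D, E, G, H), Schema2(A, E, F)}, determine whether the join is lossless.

Common attributes: Schema1 ∩ Schema2 = {A, E}.
Closure of {A, E}: E → A, G applies, adding G; E, G → F applies, adding F. So (A, E)⁺ = {A, E, F, G}.
This closure contains every attribute of Schema2, so Schema1 ∩ Schema2 → Schema2. The join is lossless.

Yes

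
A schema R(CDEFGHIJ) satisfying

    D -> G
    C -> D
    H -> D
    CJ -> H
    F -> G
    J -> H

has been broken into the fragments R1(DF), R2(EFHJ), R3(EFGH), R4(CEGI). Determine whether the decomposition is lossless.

Chase test. Columns are CDEFGHIJ; row i has aⱼ where attribute j ∈ Ri, else bᵢⱼ.
Initial tableau (one row per fragment):
  row 1: b11 a2 b13 a4 b15 b16 b17 b18
  row 2: b21 b22 a3 a4 b25 a6 b27 a8
  row 3: b31 b32 a3 a4 a5 a6 b37 b38
  row 4: a1 b42 a3 b44 a5 b46 a7 b48
Rows 2 and 3 agree on H; apply H→D and equate their D entries.
Rows 1 and 2 agree on F; apply F→G and equate their G entries.
Rows 1 and 3 agree on F; apply F→G and equate their G entries.
No row becomes fully distinguished — the join is lossy.

No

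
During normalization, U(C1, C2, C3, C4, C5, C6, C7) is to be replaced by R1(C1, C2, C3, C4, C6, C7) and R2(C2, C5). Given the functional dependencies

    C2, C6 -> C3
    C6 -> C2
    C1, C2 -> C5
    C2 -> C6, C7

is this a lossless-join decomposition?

Common attributes: R1 ∩ R2 = {C2}.
Closure of {C2}: C2 → C6, C7 applies, adding C6, C7; C2, C6 → C3 applies, adding C3. So (C2)⁺ = {C2, C3, C6, C7}.
The closure contains neither all of R1 = {C1, C2, C3, C4, C6, C7} nor all of R2 = {C2, C5}, so the common attributes are not a superkey of either fragment. The join is lossy.

No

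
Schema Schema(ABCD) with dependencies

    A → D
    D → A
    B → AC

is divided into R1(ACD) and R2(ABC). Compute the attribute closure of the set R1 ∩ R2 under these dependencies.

ACD

R1 ∩ R2 = {AC}.
A → D applies, adding D
Closure: {ACD}.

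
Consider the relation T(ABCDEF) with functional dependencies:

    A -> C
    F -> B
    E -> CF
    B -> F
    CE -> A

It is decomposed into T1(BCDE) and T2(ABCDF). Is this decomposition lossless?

Common attributes: T1 ∩ T2 = {BCD}.
Closure of {BCD}: B → F applies, adding F. So (BCD)⁺ = {BCDF}.
The closure contains neither all of T1 = {BCDE} nor all of T2 = {ABCDF}, so the common attributes are not a superkey of either fragment. The join is lossy.

No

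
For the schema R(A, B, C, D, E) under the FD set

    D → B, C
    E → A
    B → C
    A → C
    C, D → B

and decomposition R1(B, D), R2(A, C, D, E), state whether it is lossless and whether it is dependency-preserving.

lossless but not dependency-preserving

Lossless test: (D)⁺ = {B, C, D}, which contains all of one fragment — lossless.
Dependency preservation: the restricted closure of {B} across the fragments never reaches {C}, so B → C cannot be enforced without a join — not preserved.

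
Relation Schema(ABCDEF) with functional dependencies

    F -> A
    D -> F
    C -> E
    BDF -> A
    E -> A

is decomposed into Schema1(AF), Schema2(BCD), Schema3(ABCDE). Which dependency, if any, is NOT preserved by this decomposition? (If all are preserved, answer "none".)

D -> F

Check D → F: no single fragment contains all of {DF}, and the restricted closure of {D} across the fragments never reaches {F}.
F → A is preserved.
C → E is preserved.
BDF → A is preserved.
E → A is preserved.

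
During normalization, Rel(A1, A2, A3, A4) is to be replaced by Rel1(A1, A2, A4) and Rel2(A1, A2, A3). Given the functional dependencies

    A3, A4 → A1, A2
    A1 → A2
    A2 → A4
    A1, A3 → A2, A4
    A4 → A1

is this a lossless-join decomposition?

Yes

Common attributes: Rel1 ∩ Rel2 = {A1, A2}.
Closure of {A1, A2}: A2 → A4 applies, adding A4. So (A1, A2)⁺ = {A1, A2, A4}.
This closure contains every attribute of Rel1, so Rel1 ∩ Rel2 → Rel1. The join is lossless.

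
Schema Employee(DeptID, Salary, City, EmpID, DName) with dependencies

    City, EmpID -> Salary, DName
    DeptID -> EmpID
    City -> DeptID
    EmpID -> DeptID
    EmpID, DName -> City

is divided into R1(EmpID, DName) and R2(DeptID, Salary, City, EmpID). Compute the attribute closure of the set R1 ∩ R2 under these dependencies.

DeptID, EmpID

R1 ∩ R2 = {EmpID}.
EmpID → DeptID applies, adding DeptID
Closure: {DeptID, EmpID}.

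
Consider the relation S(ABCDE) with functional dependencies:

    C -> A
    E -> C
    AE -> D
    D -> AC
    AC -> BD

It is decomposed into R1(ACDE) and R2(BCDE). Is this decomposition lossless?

Yes

Common attributes: R1 ∩ R2 = {CDE}.
Closure of {CDE}: C → A applies, adding A; AC → BD applies, adding B. So (CDE)⁺ = {ABCDE}.
This closure contains every attribute of R1, so R1 ∩ R2 → R1. The join is lossless.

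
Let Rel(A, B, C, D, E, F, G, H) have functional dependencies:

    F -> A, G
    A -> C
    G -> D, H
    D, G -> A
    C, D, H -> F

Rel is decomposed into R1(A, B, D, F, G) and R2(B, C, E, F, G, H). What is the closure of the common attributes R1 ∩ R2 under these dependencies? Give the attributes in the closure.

R1 ∩ R2 = {B, F, G}.
F → A, G applies, adding A
A → C applies, adding C
G → D, H applies, adding D, H
Closure: {A, B, C, D, F, G, H}.

A, B, C, D, F, G, H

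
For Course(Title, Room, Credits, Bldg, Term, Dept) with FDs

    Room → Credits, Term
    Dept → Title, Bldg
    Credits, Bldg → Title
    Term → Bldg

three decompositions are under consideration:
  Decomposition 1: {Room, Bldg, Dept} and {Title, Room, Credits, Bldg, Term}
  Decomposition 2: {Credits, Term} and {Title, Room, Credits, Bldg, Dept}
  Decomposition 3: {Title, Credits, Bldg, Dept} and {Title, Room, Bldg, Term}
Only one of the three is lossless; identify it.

Decomposition 1

Decomposition 1: common = {Room, Bldg}, closure = {Title, Room, Credits, Bldg, Term} → lossless.
Decomposition 2: common = {Credits}, closure = {Credits} → lossy.
Decomposition 3: common = {Title, Bldg}, closure = {Title, Bldg} → lossy.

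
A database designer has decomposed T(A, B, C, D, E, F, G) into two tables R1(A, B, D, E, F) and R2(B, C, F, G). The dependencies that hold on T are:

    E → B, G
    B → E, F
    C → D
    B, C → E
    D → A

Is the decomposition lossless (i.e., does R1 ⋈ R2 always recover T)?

No

Common attributes: R1 ∩ R2 = {B, F}.
Closure of {B, F}: B → E, F applies, adding E; E → B, G applies, adding G. So (B, F)⁺ = {B, E, F, G}.
The closure contains neither all of R1 = {A, B, D, E, F} nor all of R2 = {B, C, F, G}, so the common attributes are not a superkey of either fragment. The join is lossy.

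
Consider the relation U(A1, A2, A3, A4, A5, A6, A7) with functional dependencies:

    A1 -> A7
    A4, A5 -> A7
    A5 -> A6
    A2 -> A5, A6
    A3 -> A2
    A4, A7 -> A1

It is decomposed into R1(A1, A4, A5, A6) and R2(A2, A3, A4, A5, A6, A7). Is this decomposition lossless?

Common attributes: R1 ∩ R2 = {A4, A5, A6}.
Closure of {A4, A5, A6}: A4, A5 → A7 applies, adding A7; A4, A7 → A1 applies, adding A1. So (A4, A5, A6)⁺ = {A1, A4, A5, A6, A7}.
This closure contains every attribute of R1, so R1 ∩ R2 → R1. The join is lossless.

Yes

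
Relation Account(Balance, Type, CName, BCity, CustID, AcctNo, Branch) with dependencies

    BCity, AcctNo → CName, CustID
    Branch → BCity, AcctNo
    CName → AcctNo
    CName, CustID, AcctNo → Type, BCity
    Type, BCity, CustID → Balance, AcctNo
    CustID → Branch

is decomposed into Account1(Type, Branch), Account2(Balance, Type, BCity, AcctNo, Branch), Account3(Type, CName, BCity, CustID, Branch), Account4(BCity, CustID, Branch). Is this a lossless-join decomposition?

Chase test. Columns are Balance, Type, CName, BCity, CustID, AcctNo, Branch; row i has aⱼ where attribute j ∈ Accounti, else bᵢⱼ.
Initial tableau (one row per fragment):
  row 1: b11 a2 b13 b14 b15 b16 a7
  row 2: a1 a2 b23 a4 b25 a6 a7
  row 3: b31 a2 a3 a4 a5 b36 a7
  row 4: b41 b42 b43 a4 a5 b46 a7
Rows 1 and 2 agree on Branch; apply Branch→BCity, AcctNo and equate their BCity, AcctNo entries.
Rows 1 and 3 agree on Branch; apply Branch→BCity, AcctNo and equate their BCity, AcctNo entries.
Rows 1 and 4 agree on Branch; apply Branch→BCity, AcctNo and equate their BCity, AcctNo entries.
Rows 1 and 2 agree on BCity, AcctNo; apply BCity, AcctNo→CName, CustID and equate their CName, CustID entries.
Rows 1 and 3 agree on BCity, AcctNo; apply BCity, AcctNo→CName, CustID and equate their CName, CustID entries.
Rows 1 and 4 agree on BCity, AcctNo; apply BCity, AcctNo→CName, CustID and equate their CName, CustID entries.
Rows 1 and 4 agree on CName, CustID, AcctNo; apply CName, CustID, AcctNo→Type, BCity and equate their Type, BCity entries.
Rows 1 and 2 agree on Type, BCity, CustID; apply Type, BCity, CustID→Balance, AcctNo and equate their Balance, AcctNo entries.
Rows 1 and 3 agree on Type, BCity, CustID; apply Type, BCity, CustID→Balance, AcctNo and equate their Balance, AcctNo entries.
Rows 1 and 4 agree on Type, BCity, CustID; apply Type, BCity, CustID→Balance, AcctNo and equate their Balance, AcctNo entries.
Row 1 is now all distinguished symbols — the join is lossless.

Yes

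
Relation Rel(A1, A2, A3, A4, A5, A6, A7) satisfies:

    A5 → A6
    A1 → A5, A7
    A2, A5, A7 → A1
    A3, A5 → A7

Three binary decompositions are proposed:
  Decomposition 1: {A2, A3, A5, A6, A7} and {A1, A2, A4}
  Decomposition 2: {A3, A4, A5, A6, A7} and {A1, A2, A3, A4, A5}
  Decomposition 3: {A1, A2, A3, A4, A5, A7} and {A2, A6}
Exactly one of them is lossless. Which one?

Decomposition 2

Decomposition 1: common = {A2}, closure = {A2} → lossy.
Decomposition 2: common = {A3, A4, A5}, closure = {A3, A4, A5, A6, A7} → lossless.
Decomposition 3: common = {A2}, closure = {A2} → lossy.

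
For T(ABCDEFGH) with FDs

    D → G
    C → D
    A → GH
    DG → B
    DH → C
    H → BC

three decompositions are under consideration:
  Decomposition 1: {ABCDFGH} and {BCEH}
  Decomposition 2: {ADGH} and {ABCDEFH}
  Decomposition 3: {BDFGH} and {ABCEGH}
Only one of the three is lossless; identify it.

Decomposition 2

Decomposition 1: common = {BCH}, closure = {BCDGH} → lossy.
Decomposition 2: common = {ADH}, closure = {ABCDGH} → lossless.
Decomposition 3: common = {BGH}, closure = {BCDGH} → lossy.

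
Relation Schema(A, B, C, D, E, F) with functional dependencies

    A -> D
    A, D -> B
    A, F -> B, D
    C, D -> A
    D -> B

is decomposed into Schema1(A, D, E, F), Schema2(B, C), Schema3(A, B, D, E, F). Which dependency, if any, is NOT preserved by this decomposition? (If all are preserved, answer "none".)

Check C, D → A: no single fragment contains all of {A, C, D}, and the restricted closure of {C, D} across the fragments never reaches {A}.
A → D is preserved.
A, D → B is preserved.
A, F → B, D is preserved.
D → B is preserved.

C, D -> A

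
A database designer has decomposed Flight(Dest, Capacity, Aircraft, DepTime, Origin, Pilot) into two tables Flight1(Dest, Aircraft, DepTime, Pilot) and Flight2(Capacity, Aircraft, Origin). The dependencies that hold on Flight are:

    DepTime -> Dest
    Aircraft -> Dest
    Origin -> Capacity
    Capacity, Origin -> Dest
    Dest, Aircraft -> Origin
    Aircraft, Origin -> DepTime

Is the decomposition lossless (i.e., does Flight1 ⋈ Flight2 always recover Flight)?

Yes

Common attributes: Flight1 ∩ Flight2 = {Aircraft}.
Closure of {Aircraft}: Aircraft → Dest applies, adding Dest; Dest, Aircraft → Origin applies, adding Origin; Aircraft, Origin → DepTime applies, adding DepTime; Origin → Capacity applies, adding Capacity. So (Aircraft)⁺ = {Dest, Capacity, Aircraft, DepTime, Origin}.
This closure contains every attribute of Flight2, so Flight1 ∩ Flight2 → Flight2. The join is lossless.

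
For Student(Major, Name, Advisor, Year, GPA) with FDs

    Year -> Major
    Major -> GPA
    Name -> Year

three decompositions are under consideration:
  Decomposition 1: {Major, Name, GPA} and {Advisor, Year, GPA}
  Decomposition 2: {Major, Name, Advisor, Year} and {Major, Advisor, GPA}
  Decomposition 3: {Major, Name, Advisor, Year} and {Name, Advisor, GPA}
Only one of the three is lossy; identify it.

Decomposition 1: common = {GPA}, closure = {GPA} → lossy.
Decomposition 2: common = {Major, Advisor}, closure = {Major, Advisor, GPA} → lossless.
Decomposition 3: common = {Name, Advisor}, closure = {Major, Name, Advisor, Year, GPA} → lossless.

Decomposition 1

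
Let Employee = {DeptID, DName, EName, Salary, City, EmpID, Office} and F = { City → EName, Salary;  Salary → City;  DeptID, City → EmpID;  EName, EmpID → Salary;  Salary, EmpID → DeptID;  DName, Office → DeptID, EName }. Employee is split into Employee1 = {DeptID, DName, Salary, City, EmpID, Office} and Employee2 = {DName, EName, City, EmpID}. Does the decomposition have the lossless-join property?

Common attributes: Employee1 ∩ Employee2 = {DName, City, EmpID}.
Closure of {DName, City, EmpID}: City → EName, Salary applies, adding EName, Salary; Salary, EmpID → DeptID applies, adding DeptID. So (DName, City, EmpID)⁺ = {DeptID, DName, EName, Salary, City, EmpID}.
This closure contains every attribute of Employee2, so Employee1 ∩ Employee2 → Employee2. The join is lossless.

Yes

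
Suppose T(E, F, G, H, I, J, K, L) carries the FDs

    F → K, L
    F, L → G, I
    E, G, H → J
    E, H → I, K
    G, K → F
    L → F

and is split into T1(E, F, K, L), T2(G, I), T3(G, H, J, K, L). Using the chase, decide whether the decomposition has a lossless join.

No

Chase test. Columns are E, F, G, H, I, J, K, L; row i has aⱼ where attribute j ∈ Ti, else bᵢⱼ.
Initial tableau (one row per fragment):
  row 1: a1 a2 b13 b14 b15 b16 a7 a8
  row 2: b21 b22 a3 b24 a5 b26 b27 b28
  row 3: b31 b32 a3 a4 b35 a6 a7 a8
Rows 1 and 3 agree on L; apply L→F and equate their F entries.
Rows 1 and 3 agree on F, L; apply F, L→G, I and equate their G, I entries.
No row becomes fully distinguished — the join is lossy.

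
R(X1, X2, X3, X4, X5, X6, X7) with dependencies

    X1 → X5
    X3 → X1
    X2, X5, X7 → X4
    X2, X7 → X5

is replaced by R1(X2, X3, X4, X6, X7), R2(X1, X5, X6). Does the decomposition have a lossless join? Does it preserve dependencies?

Lossless test: (X6)⁺ = {X6}, which is a superkey of neither fragment — lossy.
Dependency preservation: the restricted closure of {X3} across the fragments never reaches {X1}, so X3 → X1 cannot be enforced without a join — not preserved.

lossy and not dependency-preserving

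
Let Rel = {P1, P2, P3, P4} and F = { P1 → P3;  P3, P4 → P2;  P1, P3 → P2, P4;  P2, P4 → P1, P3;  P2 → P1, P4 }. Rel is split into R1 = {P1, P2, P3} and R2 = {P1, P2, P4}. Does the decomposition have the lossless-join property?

Common attributes: R1 ∩ R2 = {P1, P2}.
Closure of {P1, P2}: P1 → P3 applies, adding P3; P1, P3 → P2, P4 applies, adding P4. So (P1, P2)⁺ = {P1, P2, P3, P4}.
This closure contains every attribute of R1, so R1 ∩ R2 → R1. The join is lossless.

Yes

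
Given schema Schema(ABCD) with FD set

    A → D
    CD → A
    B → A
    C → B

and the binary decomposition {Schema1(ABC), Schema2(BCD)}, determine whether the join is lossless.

Common attributes: Schema1 ∩ Schema2 = {BC}.
Closure of {BC}: B → A applies, adding A; A → D applies, adding D. So (BC)⁺ = {ABCD}.
This closure contains every attribute of Schema1, so Schema1 ∩ Schema2 → Schema1. The join is lossless.

Yes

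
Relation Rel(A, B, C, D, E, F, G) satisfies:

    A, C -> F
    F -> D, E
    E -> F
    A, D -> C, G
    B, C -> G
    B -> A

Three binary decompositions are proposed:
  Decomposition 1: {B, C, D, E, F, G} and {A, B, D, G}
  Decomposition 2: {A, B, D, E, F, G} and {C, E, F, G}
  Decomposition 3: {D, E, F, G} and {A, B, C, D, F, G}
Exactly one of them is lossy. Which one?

Decomposition 1: common = {B, D, G}, closure = {A, B, C, D, E, F, G} → lossless.
Decomposition 2: common = {E, F, G}, closure = {D, E, F, G} → lossy.
Decomposition 3: common = {D, F, G}, closure = {D, E, F, G} → lossless.

Decomposition 2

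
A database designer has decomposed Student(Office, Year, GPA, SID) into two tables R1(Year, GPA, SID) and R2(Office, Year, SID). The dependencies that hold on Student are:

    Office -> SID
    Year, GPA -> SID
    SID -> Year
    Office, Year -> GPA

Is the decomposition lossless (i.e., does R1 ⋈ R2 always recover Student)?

No

Common attributes: R1 ∩ R2 = {Year, SID}.
No dependency enlarges {Year, SID}, so (Year, SID)⁺ = {Year, SID}.
The closure contains neither all of R1 = {Year, GPA, SID} nor all of R2 = {Office, Year, SID}, so the common attributes are not a superkey of either fragment. The join is lossy.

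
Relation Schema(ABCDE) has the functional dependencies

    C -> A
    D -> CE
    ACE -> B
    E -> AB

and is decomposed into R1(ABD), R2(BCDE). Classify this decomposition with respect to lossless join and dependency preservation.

lossless but not dependency-preserving

Lossless test: (BD)⁺ = {ABCDE}, which contains all of one fragment — lossless.
Dependency preservation: the restricted closure of {C} across the fragments never reaches {A}, so C → A cannot be enforced without a join — not preserved.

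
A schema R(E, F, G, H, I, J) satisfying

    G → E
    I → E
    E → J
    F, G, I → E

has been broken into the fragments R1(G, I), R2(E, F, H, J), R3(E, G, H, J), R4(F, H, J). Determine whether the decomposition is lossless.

Chase test. Columns are E, F, G, H, I, J; row i has aⱼ where attribute j ∈ Ri, else bᵢⱼ.
Initial tableau (one row per fragment):
  row 1: b11 b12 a3 b14 a5 b16
  row 2: a1 a2 b23 a4 b25 a6
  row 3: a1 b32 a3 a4 b35 a6
  row 4: b41 a2 b43 a4 b45 a6
Rows 1 and 3 agree on G; apply G→E and equate their E entries.
Rows 1 and 2 agree on E; apply E→J and equate their J entries.
No row becomes fully distinguished — the join is lossy.

No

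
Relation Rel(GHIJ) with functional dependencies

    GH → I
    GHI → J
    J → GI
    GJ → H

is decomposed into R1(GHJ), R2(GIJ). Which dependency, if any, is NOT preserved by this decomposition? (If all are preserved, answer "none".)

none

GH → I: restricted closure across fragments reaches I.
GHI → J: restricted closure across fragments reaches J.
J → GI lies within R2.
GJ → H lies within R1.
Every dependency is enforceable on the fragments, so the decomposition is dependency-preserving.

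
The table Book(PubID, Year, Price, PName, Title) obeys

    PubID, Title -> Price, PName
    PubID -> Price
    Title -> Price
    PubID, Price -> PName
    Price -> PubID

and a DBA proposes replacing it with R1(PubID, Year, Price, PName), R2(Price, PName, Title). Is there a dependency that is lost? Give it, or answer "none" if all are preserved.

PubID, Title → Price, PName: restricted closure across fragments reaches Price, PName.
PubID → Price lies within R1.
Title → Price lies within R2.
PubID, Price → PName lies within R1.
Price → PubID lies within R1.
Every dependency is enforceable on the fragments, so the decomposition is dependency-preserving.

none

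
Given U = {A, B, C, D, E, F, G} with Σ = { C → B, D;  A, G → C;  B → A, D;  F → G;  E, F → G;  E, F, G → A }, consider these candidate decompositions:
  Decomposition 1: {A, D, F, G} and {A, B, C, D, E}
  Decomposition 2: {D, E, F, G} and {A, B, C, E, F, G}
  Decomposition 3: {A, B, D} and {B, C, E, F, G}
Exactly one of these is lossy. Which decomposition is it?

Decomposition 1

Decomposition 1: common = {A, D}, closure = {A, D} → lossy.
Decomposition 2: common = {E, F, G}, closure = {A, B, C, D, E, F, G} → lossless.
Decomposition 3: common = {B}, closure = {A, B, D} → lossless.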